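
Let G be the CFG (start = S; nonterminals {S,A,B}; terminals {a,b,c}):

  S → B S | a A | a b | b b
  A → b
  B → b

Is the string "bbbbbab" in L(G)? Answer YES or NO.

CNF form of G:
  S -> B S | T0 A | T0 T1 | T1 T1
  A -> b
  B -> b
  T0 -> a
  T1 -> b

Fill CYK table bottom-up:
  [0..0]={A,B,T1}  "b"  orig:{A,B}
  [1..1]={A,B,T1}  "b"  orig:{A,B}
  [2..2]={A,B,T1}  "b"  orig:{A,B}
  [3..3]={A,B,T1}  "b"  orig:{A,B}
  [4..4]={A,B,T1}  "b"  orig:{A,B}
  [5..5]={T0}  "a"  orig:{}
  [6..6]={A,B,T1}  "b"  orig:{A,B}
  [0..1]={S}  "bb"
  [1..2]={S}  "bb"
  [2..3]={S}  "bb"
  [3..4]={S}  "bb"
  [4..5]=∅  "ba"
  [5..6]={S}  "ab"
  [0..2]={S}  "bbb"
  [1..3]={S}  "bbb"
  [2..4]={S}  "bbb"
  [3..5]=∅  "bba"
  [4..6]={S}  "bab"
  [0..3]={S}  "bbbb"
  [1..4]={S}  "bbbb"
  [2..5]=∅  "bbba"
  [3..6]={S}  "bbab"
  [0..4]={S}  "bbbbb"
  [1..5]=∅  "bbbba"
  [2..6]={S}  "bbbab"
  [0..5]=∅  "bbbbba"
  [1..6]={S}  "bbbbab"
  [0..6]={S}  "bbbbbab"

S ∈ T[0,6] ⇒ YES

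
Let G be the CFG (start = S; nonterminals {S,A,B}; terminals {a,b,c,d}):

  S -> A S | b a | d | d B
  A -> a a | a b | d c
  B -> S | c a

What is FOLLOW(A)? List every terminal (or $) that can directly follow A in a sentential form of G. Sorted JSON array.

FIRST sets, iterate to fixpoint:
iter 1:
  A via A→a a: +{a}
  A via A→d c: +{d}
  B via B→c a: +{c}
  S via S→A S: +{a,d}
  S via S→b a: +{b}
  S: {a,b,d}  A: {a,d}  B: {c}
iter 2:
  B via B→S: +{a,b,d}
  S: {a,b,d}  A: {a,d}  B: {a,b,c,d}
iter 3: — fixpoint
  S: {a,b,d}  A: {a,d}  B: {a,b,c,d}

FOLLOW sets:
initialize: $ ∈ FOLLOW(S)
round 1:
  S→A S: FOLLOW(A) ⊇ FIRST(S) = {a,b,d}; new: +{a,b,d}
  S→d B: FOLLOW(B) ⊇ FOLLOW(S) ⊇ {$}; new: +{$}
  FOLLOW(S)={$}  FOLLOW(A)={a,b,d}  FOLLOW(B)={$}
round 2: (stable)
  FOLLOW(S)={$}  FOLLOW(A)={a,b,d}  FOLLOW(B)={$}

FOLLOW(A) = ["a", "b", "d"]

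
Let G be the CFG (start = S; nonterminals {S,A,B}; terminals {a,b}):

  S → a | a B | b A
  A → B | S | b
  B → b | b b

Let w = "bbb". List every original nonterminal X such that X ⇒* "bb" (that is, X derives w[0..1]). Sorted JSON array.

Convert to CNF:
  S -> T0 B | T1 A | a
  A -> T0 B | T1 A | T1 T1 | a | b
  B -> T1 T1 | b
  T0 -> a
  T1 -> b

Fill CYK table bottom-up — only the sub-triangle for w[0..1]:
  cell(0,0) b: {A,B,T1}  orig:{A,B}
  cell(1,1) b: {A,B,T1}  orig:{A,B}
  cell(0,1) bb: {A,B,S}

Original NTs in T[0,1] deriving "bb": ["A", "B", "S"]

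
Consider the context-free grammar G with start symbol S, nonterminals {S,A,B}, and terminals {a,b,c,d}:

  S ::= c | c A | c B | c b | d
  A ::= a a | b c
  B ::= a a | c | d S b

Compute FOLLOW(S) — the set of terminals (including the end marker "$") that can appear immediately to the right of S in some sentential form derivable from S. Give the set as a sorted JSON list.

FIRST iteration:
round 1:
  A via A→a a: +{a}
  A via A→b c: +{b}
  B via B→a a: +{a}
  B via B→c: +{c}
  B via B→d S b: +{d}
  S via S→c: +{c}
  S via S→d: +{d}
  S: {c,d}  A: {a,b}  B: {a,c,d}
round 2: (stable)
  S: {c,d}  A: {a,b}  B: {a,c,d}

FOLLOW sets:
FOLLOW(S) := {$}
iter 1:
  B→d S b: FOLLOW(S) ⊇ FIRST(b) = {b}; new: +{b}
  S→c A: FOLLOW(A) ⊇ FOLLOW(S) ⊇ {$,b}; new: +{$,b}
  S→c B: FOLLOW(B) ⊇ FOLLOW(S) ⊇ {$,b}; new: +{$,b}
  FOLLOW[S]={$,b}  FOLLOW[A]={$,b}  FOLLOW[B]={$,b}
iter 2: (stable)
  FOLLOW[S]={$,b}  FOLLOW[A]={$,b}  FOLLOW[B]={$,b}

FOLLOW(S) = ["$", "b"]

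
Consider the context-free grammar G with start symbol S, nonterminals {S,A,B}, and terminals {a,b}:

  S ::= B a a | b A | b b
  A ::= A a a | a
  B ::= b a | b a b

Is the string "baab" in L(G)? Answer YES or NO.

CNF form of G:
  S -> B X4 | T1 A | T1 T1
  A -> A X2 | a
  B -> T1 T0 | T1 X3
  T0 -> a
  T1 -> b
  X2 -> T0 T0
  X3 -> T0 T1
  X4 -> T0 T0

CYK fill:
  [0..0]={T1}  "b"  orig:{}
  [1..1]={A,T0}  "a"  orig:{A}
  [2..2]={A,T0}  "a"  orig:{A}
  [3..3]={T1}  "b"  orig:{}
  [0..1]={B,S}  "ba"
  [1..2]={X2,X4}  "aa"  orig:{}
  [2..3]={X3}  "ab"  orig:{}
  [0..2]=∅  "baa"
  [1..3]=∅  "aab"
  [0..3]=∅  "baab"

S ∉ T[0,3] ⇒ NO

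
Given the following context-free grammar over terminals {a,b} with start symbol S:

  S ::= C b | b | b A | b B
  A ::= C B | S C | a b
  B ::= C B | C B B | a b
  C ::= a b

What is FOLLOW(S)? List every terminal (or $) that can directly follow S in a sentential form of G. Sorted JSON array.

Compute FIRST by fixpoint:
[1]
  A via A→a b: +{a}
  B via B→a b: +{a}
  C via C→a b: +{a}
  S via S→C b: +{a}
  S via S→b: +{b}
  FIRST(S)={a,b}  FIRST(A)={a}  FIRST(B)={a}  FIRST(C)={a}
[2]
  A via A→S C: +{b}
  FIRST(S)={a,b}  FIRST(A)={a,b}  FIRST(B)={a}  FIRST(C)={a}
[3] done
  FIRST(S)={a,b}  FIRST(A)={a,b}  FIRST(B)={a}  FIRST(C)={a}

FOLLOW iteration:
FOLLOW(S) := {$}
iter 1:
  A→C B: FOLLOW(C) ⊇ FIRST(B) = {a}; new: +{a}
  A→S C: FOLLOW(S) ⊇ FIRST(C) = {a}; new: +{a}
  B→C B B: FOLLOW(B) ⊇ FIRST(B) = {a}; new: +{a}
  S→C b: FOLLOW(C) ⊇ FIRST(b) = {b}; new: +{b}
  S→b A: FOLLOW(A) ⊇ FOLLOW(S) ⊇ {$,a}; new: +{$,a}
  S→b B: FOLLOW(B) ⊇ FOLLOW(S) ⊇ {$,a}; new: +{$}
  FOLLOW[S]={$,a}  FOLLOW[A]={$,a}  FOLLOW[B]={$,a}  FOLLOW[C]={a,b}
iter 2:
  A→S C: FOLLOW(C) ⊇ FOLLOW(A) ⊇ {$,a}; new: +{$}
  FOLLOW[S]={$,a}  FOLLOW[A]={$,a}  FOLLOW[B]={$,a}  FOLLOW[C]={$,a,b}
iter 3: done
  FOLLOW[S]={$,a}  FOLLOW[A]={$,a}  FOLLOW[B]={$,a}  FOLLOW[C]={$,a,b}

FOLLOW(S) = ["$", "a"]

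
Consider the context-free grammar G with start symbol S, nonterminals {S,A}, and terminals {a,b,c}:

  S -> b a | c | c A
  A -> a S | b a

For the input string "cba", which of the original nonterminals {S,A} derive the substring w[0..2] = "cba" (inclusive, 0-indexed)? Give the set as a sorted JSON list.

CNF form of G:
  S -> T1 T0 | T2 A | c
  A -> T0 S | T1 T0
  T0 -> a
  T1 -> b
  T2 -> c

CYK fill, restricted to cells inside w[0..2]:
  T[0,0] 'c' = {S,T2}  orig:{S}
  T[1,1] 'b' = {T1}  orig:{}
  T[2,2] 'a' = {T0}  orig:{}
  T[0,1] 'cb' = ∅
  T[1,2] 'ba' = {A,S}
  T[0,2] 'cba' = {S}

Original NTs in T[0,2] deriving "cba": ["S"]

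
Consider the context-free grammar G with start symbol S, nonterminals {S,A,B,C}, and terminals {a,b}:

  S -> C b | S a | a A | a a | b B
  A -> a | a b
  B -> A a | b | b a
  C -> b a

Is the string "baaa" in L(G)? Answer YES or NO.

Convert to CNF:
  S -> C T1 | S T0 | T0 A | T0 T0 | T1 B
  A -> T0 T1 | a
  B -> A T0 | T1 T0 | b
  C -> T1 T0
  T0 -> a
  T1 -> b

Fill CYK table bottom-up:
  T[0,0] 'b' = {B,T1}  orig:{B}
  T[1,1] 'a' = {A,T0}  orig:{A}
  T[2,2] 'a' = {A,T0}  orig:{A}
  T[3,3] 'a' = {A,T0}  orig:{A}
  T[0,1] 'ba' = {B,C}
  T[1,2] 'aa' = {B,S}
  T[2,3] 'aa' = {B,S}
  T[0,2] 'baa' = {S}
  T[1,3] 'aaa' = {S}
  T[0,3] 'baaa' = {S}

S ∈ T[0,3] ⇒ YES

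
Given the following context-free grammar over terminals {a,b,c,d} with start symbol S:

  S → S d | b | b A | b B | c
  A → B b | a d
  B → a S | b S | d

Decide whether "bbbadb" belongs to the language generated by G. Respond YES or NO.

CNF form of G:
  S -> S T2 | T0 A | T0 B | b | c
  A -> B T0 | T1 T2
  B -> T0 S | T1 S | d
  T0 -> b
  T1 -> a
  T2 -> d

Fill CYK table bottom-up:
  T[0,0] 'b' = {S,T0}  orig:{S}
  T[1,1] 'b' = {S,T0}  orig:{S}
  T[2,2] 'b' = {S,T0}  orig:{S}
  T[3,3] 'a' = {T1}  orig:{}
  T[4,4] 'd' = {B,T2}  orig:{B}
  T[5,5] 'b' = {S,T0}  orig:{S}
  T[0,1] 'bb' = {B}
  T[1,2] 'bb' = {B}
  T[2,3] 'ba' = ∅
  T[3,4] 'ad' = {A}
  T[4,5] 'db' = {A}
  T[0,2] 'bbb' = {A,S}
  T[1,3] 'bba' = ∅
  T[2,4] 'bad' = {S}
  T[3,5] 'adb' = ∅
  T[0,3] 'bbba' = ∅
  T[1,4] 'bbad' = {B}
  T[2,5] 'badb' = ∅
  T[0,4] 'bbbad' = {S}
  T[1,5] 'bbadb' = {A}
  T[0,5] 'bbbadb' = {S}

S ∈ T[0,5] ⇒ YES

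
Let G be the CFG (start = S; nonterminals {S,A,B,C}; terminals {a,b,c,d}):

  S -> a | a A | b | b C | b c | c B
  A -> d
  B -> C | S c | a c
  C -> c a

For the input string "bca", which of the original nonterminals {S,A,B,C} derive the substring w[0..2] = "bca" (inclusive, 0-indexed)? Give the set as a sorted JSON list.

CNF form of G:
  S -> T0 B | T1 A | T2 C | T2 T0 | a | b
  A -> d
  B -> S T0 | T0 T1 | T1 T0
  C -> T0 T1
  T0 -> c
  T1 -> a
  T2 -> b

CYK table (by increasing span), restricted to cells inside w[0..2]:
  cell(0,0) b: {S,T2}  orig:{S}
  cell(1,1) c: {T0}  orig:{}
  cell(2,2) a: {S,T1}  orig:{S}
  cell(0,1) bc: {B,S}
  cell(1,2) ca: {B,C}
  cell(0,2) bca: {S}

Original NTs in T[0,2] deriving "bca": ["S"]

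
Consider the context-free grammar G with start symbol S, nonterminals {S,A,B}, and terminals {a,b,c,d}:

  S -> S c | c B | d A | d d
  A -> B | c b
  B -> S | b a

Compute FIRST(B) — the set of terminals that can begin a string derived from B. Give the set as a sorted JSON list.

Compute FIRST by fixpoint:
pass 1:
  A via A→c b: +{c}
  B via B→b a: +{b}
  S via S→c B: +{c}
  S via S→d A: +{d}
  FIRST(S)={c,d}  FIRST(A)={c}  FIRST(B)={b}
pass 2:
  A via A→B: +{b}
  B via B→S: +{c,d}
  FIRST(S)={c,d}  FIRST(A)={b,c}  FIRST(B)={b,c,d}
pass 3:
  A via A→B: +{d}
  FIRST(S)={c,d}  FIRST(A)={b,c,d}  FIRST(B)={b,c,d}
pass 4: (no change)
  FIRST(S)={c,d}  FIRST(A)={b,c,d}  FIRST(B)={b,c,d}

FIRST(B) = ["b", "c", "d"]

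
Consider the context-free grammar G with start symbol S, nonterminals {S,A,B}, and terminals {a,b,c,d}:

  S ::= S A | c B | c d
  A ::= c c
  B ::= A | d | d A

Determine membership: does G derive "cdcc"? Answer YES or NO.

Convert to CNF:
  S -> S A | T0 B | T0 T1
  A -> T0 T0
  B -> T0 T0 | T1 A | d
  T0 -> c
  T1 -> d

CYK table (by increasing span):
  [0..0]={T0}  "c"  orig:{}
  [1..1]={B,T1}  "d"  orig:{B}
  [2..2]={T0}  "c"  orig:{}
  [3..3]={T0}  "c"  orig:{}
  [0..1]={S}  "cd"
  [1..2]=∅  "dc"
  [2..3]={A,B}  "cc"
  [0..2]=∅  "cdc"
  [1..3]={B}  "dcc"
  [0..3]={S}  "cdcc"

S ∈ T[0,3] ⇒ YES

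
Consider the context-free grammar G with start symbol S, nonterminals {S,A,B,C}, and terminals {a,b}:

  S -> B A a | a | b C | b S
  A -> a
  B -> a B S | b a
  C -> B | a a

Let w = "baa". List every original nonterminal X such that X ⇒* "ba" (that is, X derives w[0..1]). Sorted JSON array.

CNF form of G:
  S -> B X4 | T1 C | T1 S | a
  A -> a
  B -> T0 X2 | T1 T0
  C -> T0 T0 | T0 X3 | T1 T0
  T0 -> a
  T1 -> b
  X2 -> B S
  X3 -> B S
  X4 -> A T0

Fill CYK table bottom-up — only the sub-triangle for w[0..1]:
  [0..0]={T1}  "b"  orig:{}
  [1..1]={A,S,T0}  "a"  orig:{A,S}
  [0..1]={B,C,S}  "ba"

Original NTs in T[0,1] deriving "ba": ["B", "C", "S"]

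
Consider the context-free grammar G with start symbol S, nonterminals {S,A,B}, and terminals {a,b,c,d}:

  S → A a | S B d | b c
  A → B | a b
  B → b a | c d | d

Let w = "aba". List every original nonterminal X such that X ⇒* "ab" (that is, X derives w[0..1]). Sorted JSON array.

CNF form of G:
  S -> A T0 | S X4 | T1 T2
  A -> T0 T1 | T1 T0 | T2 T3 | d
  B -> T1 T0 | T2 T3 | d
  T0 -> a
  T1 -> b
  T2 -> c
  T3 -> d
  X4 -> B T3

CYK table (by increasing span) — only the sub-triangle for w[0..1]:
  cell(0,0) a: {T0}  orig:{}
  cell(1,1) b: {T1}  orig:{}
  cell(0,1) ab: {A}

Original NTs in T[0,1] deriving "ab": ["A"]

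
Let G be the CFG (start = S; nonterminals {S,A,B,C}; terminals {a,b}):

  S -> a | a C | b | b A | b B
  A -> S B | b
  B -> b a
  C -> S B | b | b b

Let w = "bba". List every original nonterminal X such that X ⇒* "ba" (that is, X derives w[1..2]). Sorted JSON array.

Convert to CNF:
  S -> T0 A | T0 B | T1 C | a | b
  A -> S B | b
  B -> T0 T1
  C -> S B | T0 T0 | b
  T0 -> b
  T1 -> a

CYK table (by increasing span), restricted to cells inside w[1..2]:
  T[1,1] 'b' = {A,C,S,T0}  orig:{A,C,S}
  T[2,2] 'a' = {S,T1}  orig:{S}
  T[1,2] 'ba' = {B}

Original NTs in T[1,2] deriving "ba": ["B"]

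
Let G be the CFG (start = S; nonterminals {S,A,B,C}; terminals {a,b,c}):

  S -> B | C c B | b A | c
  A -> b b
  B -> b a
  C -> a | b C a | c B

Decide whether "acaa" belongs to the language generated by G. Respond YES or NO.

Convert to CNF:
  S -> C X4 | T0 A | T0 T1 | c
  A -> T0 T0
  B -> T0 T1
  C -> T0 X3 | T2 B | a
  T0 -> b
  T1 -> a
  T2 -> c
  X3 -> C T1
  X4 -> T2 B

CYK table (by increasing span):
  T[0,0] 'a' = {C,T1}  orig:{C}
  T[1,1] 'c' = {S,T2}  orig:{S}
  T[2,2] 'a' = {C,T1}  orig:{C}
  T[3,3] 'a' = {C,T1}  orig:{C}
  T[0,1] 'ac' = ∅
  T[1,2] 'ca' = ∅
  T[2,3] 'aa' = {X3}  orig:{}
  T[0,2] 'aca' = ∅
  T[1,3] 'caa' = ∅
  T[0,3] 'acaa' = ∅

S ∉ T[0,3] ⇒ NO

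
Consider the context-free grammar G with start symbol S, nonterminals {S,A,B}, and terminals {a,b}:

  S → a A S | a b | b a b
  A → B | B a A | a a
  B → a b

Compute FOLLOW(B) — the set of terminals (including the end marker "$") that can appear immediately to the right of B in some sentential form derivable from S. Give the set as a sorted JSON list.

FIRST sets, iterate to fixpoint:
[1]
  A via A→a a: +{a}
  B via B→a b: +{a}
  S via S→a A S: +{a}
  S via S→b a b: +{b}
  S: {a,b}  A: {a}  B: {a}
[2] (stable)
  S: {a,b}  A: {a}  B: {a}

Compute FOLLOW by fixpoint:
seed FOLLOW(S) with $
pass 1:
  A→B a A: FOLLOW(B) ⊇ FIRST(a) = {a}; new: +{a}
  S→a A S: FOLLOW(A) ⊇ FIRST(S) = {a,b}; new: +{a,b}
  FOLLOW(S)={$}  FOLLOW(A)={a,b}  FOLLOW(B)={a}
pass 2:
  A→B: FOLLOW(B) ⊇ FOLLOW(A) ⊇ {a,b}; new: +{b}
  FOLLOW(S)={$}  FOLLOW(A)={a,b}  FOLLOW(B)={a,b}
pass 3: (no change)
  FOLLOW(S)={$}  FOLLOW(A)={a,b}  FOLLOW(B)={a,b}

FOLLOW(B) = ["a", "b"]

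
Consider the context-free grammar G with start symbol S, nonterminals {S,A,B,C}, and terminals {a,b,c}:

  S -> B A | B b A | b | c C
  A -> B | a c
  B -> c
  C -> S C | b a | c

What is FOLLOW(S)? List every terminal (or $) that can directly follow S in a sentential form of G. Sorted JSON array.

FIRST iteration:
pass 1:
  A via A→a c: +{a}
  B via B→c: +{c}
  C via C→b a: +{b}
  C via C→c: +{c}
  S via S→B A: +{c}
  S via S→b: +{b}
  S: {b,c}  A: {a}  B: {c}  C: {b,c}
pass 2:
  A via A→B: +{c}
  S: {b,c}  A: {a,c}  B: {c}  C: {b,c}
pass 3: (stable)
  S: {b,c}  A: {a,c}  B: {c}  C: {b,c}

FOLLOW iteration:
FOLLOW(S) := {$}
[1]
  C→S C: FOLLOW(S) ⊇ FIRST(C) = {b,c}; new: +{b,c}
  S→B A: FOLLOW(B) ⊇ FIRST(A) = {a,c}; new: +{a,c}
  S→B A: FOLLOW(A) ⊇ FOLLOW(S) ⊇ {$,b,c}; new: +{$,b,c}
  S→B b A: FOLLOW(B) ⊇ FIRST(b) = {b}; new: +{b}
  S→c C: FOLLOW(C) ⊇ FOLLOW(S) ⊇ {$,b,c}; new: +{$,b,c}
  FOLLOW[S]={$,b,c}  FOLLOW[A]={$,b,c}  FOLLOW[B]={a,b,c}  FOLLOW[C]={$,b,c}
[2]
  A→B: FOLLOW(B) ⊇ FOLLOW(A) ⊇ {$,b,c}; new: +{$}
  FOLLOW[S]={$,b,c}  FOLLOW[A]={$,b,c}  FOLLOW[B]={$,a,b,c}  FOLLOW[C]={$,b,c}
[3] done
  FOLLOW[S]={$,b,c}  FOLLOW[A]={$,b,c}  FOLLOW[B]={$,a,b,c}  FOLLOW[C]={$,b,c}

FOLLOW(S) = ["$", "b", "c"]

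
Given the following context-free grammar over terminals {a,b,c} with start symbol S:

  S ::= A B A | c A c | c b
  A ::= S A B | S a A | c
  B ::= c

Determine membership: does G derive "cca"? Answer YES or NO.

CNF form of G:
  S -> A X5 | T1 T2 | T1 X6
  A -> S X3 | S X4 | c
  B -> c
  T0 -> a
  T1 -> c
  T2 -> b
  X3 -> A B
  X4 -> T0 A
  X5 -> B A
  X6 -> A T1

Fill CYK table bottom-up:
  [0..0]={A,B,T1}  "c"  orig:{A,B}
  [1..1]={A,B,T1}  "c"  orig:{A,B}
  [2..2]={T0}  "a"  orig:{}
  [0..1]={X3,X5,X6}  "cc"  orig:{}
  [1..2]=∅  "ca"
  [0..2]=∅  "cca"

S ∉ T[0,2] ⇒ NO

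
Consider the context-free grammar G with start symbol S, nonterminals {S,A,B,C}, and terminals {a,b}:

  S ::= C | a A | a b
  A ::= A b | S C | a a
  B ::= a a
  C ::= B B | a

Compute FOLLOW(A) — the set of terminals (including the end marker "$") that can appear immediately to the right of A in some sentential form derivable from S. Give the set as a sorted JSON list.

FIRST sets, iterate to fixpoint:
[1]
  A via A→a a: +{a}
  B via B→a a: +{a}
  C via C→B B: +{a}
  S via S→C: +{a}
  FIRST[S]={a}  FIRST[A]={a}  FIRST[B]={a}  FIRST[C]={a}
[2] — fixpoint
  FIRST[S]={a}  FIRST[A]={a}  FIRST[B]={a}  FIRST[C]={a}

FOLLOW sets:
initialize: $ ∈ FOLLOW(S)
round 1:
  A→A b: FOLLOW(A) ⊇ FIRST(b) = {b}; new: +{b}
  A→S C: FOLLOW(S) ⊇ FIRST(C) = {a}; new: +{a}
  A→S C: FOLLOW(C) ⊇ FOLLOW(A) ⊇ {b}; new: +{b}
  C→B B: FOLLOW(B) ⊇ FIRST(B) = {a}; new: +{a}
  C→B B: FOLLOW(B) ⊇ FOLLOW(C) ⊇ {b}; new: +{b}
  S→C: FOLLOW(C) ⊇ FOLLOW(S) ⊇ {$,a}; new: +{$,a}
  S→a A: FOLLOW(A) ⊇ FOLLOW(S) ⊇ {$,a}; new: +{$,a}
  S: {$,a}  A: {$,a,b}  B: {a,b}  C: {$,a,b}
round 2:
  C→B B: FOLLOW(B) ⊇ FOLLOW(C) ⊇ {$,a,b}; new: +{$}
  S: {$,a}  A: {$,a,b}  B: {$,a,b}  C: {$,a,b}
round 3: (stable)
  S: {$,a}  A: {$,a,b}  B: {$,a,b}  C: {$,a,b}

FOLLOW(A) = ["$", "a", "b"]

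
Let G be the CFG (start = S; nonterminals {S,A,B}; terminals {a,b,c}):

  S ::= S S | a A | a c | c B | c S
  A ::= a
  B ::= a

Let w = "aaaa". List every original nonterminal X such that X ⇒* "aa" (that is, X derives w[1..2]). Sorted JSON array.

Convert to CNF:
  S -> S S | T0 A | T0 T1 | T1 B | T1 S
  A -> a
  B -> a
  T0 -> a
  T1 -> c

CYK table (by increasing span) (cells [i..j] with 1 ≤ i ≤ j ≤ 2 only):
  T[1,1] 'a' = {A,B,T0}  orig:{A,B}
  T[2,2] 'a' = {A,B,T0}  orig:{A,B}
  T[1,2] 'aa' = {S}

Original NTs in T[1,2] deriving "aa": ["S"]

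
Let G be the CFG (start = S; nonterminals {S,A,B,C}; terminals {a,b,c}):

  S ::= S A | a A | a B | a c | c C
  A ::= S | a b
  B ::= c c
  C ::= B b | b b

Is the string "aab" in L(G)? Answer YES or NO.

CNF form of G:
  S -> S A | T0 A | T0 B | T0 T2 | T2 C
  A -> S A | T0 A | T0 B | T0 T1 | T0 T2 | T2 C
  B -> T2 T2
  C -> B T1 | T1 T1
  T0 -> a
  T1 -> b
  T2 -> c

Fill CYK table bottom-up:
  T[0,0] 'a' = {T0}  orig:{}
  T[1,1] 'a' = {T0}  orig:{}
  T[2,2] 'b' = {T1}  orig:{}
  T[0,1] 'aa' = ∅
  T[1,2] 'ab' = {A}
  T[0,2] 'aab' = {A,S}

S ∈ T[0,2] ⇒ YES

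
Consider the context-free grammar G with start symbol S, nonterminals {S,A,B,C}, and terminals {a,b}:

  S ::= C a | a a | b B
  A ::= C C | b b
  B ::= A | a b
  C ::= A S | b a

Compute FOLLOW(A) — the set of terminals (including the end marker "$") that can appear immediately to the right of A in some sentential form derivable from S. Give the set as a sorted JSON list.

FIRST sets, iterate to fixpoint:
[1]
  A via A→b b: +{b}
  B via B→A: +{b}
  B via B→a b: +{a}
  C via C→A S: +{b}
  S via S→C a: +{b}
  S via S→a a: +{a}
  FIRST[S]={a,b}  FIRST[A]={b}  FIRST[B]={a,b}  FIRST[C]={b}
[2] (no change)
  FIRST[S]={a,b}  FIRST[A]={b}  FIRST[B]={a,b}  FIRST[C]={b}

Compute FOLLOW by fixpoint:
initialize: $ ∈ FOLLOW(S)
round 1:
  A→C C: FOLLOW(C) ⊇ FIRST(C) = {b}; new: +{b}
  C→A S: FOLLOW(A) ⊇ FIRST(S) = {a,b}; new: +{a,b}
  C→A S: FOLLOW(S) ⊇ FOLLOW(C) ⊇ {b}; new: +{b}
  S→C a: FOLLOW(C) ⊇ FIRST(a) = {a}; new: +{a}
  S→b B: FOLLOW(B) ⊇ FOLLOW(S) ⊇ {$,b}; new: +{$,b}
  FOLLOW(S)={$,b}  FOLLOW(A)={a,b}  FOLLOW(B)={$,b}  FOLLOW(C)={a,b}
round 2:
  B→A: FOLLOW(A) ⊇ FOLLOW(B) ⊇ {$,b}; new: +{$}
  C→A S: FOLLOW(S) ⊇ FOLLOW(C) ⊇ {a,b}; new: +{a}
  S→b B: FOLLOW(B) ⊇ FOLLOW(S) ⊇ {$,a,b}; new: +{a}
  FOLLOW(S)={$,a,b}  FOLLOW(A)={$,a,b}  FOLLOW(B)={$,a,b}  FOLLOW(C)={a,b}
round 3:
  A→C C: FOLLOW(C) ⊇ FOLLOW(A) ⊇ {$,a,b}; new: +{$}
  FOLLOW(S)={$,a,b}  FOLLOW(A)={$,a,b}  FOLLOW(B)={$,a,b}  FOLLOW(C)={$,a,b}
round 4: (no change)
  FOLLOW(S)={$,a,b}  FOLLOW(A)={$,a,b}  FOLLOW(B)={$,a,b}  FOLLOW(C)={$,a,b}

FOLLOW(A) = ["$", "a", "b"]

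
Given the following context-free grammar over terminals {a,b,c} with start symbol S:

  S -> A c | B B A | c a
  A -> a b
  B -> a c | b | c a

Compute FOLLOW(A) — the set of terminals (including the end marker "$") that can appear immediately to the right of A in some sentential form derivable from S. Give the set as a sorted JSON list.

FIRST iteration:
round 1:
  A via A→a b: +{a}
  B via B→a c: +{a}
  B via B→b: +{b}
  B via B→c a: +{c}
  S via S→A c: +{a}
  S via S→B B A: +{b,c}
  FIRST[S]={a,b,c}  FIRST[A]={a}  FIRST[B]={a,b,c}
round 2: (stable)
  FIRST[S]={a,b,c}  FIRST[A]={a}  FIRST[B]={a,b,c}

FOLLOW sets:
FOLLOW(S) := {$}
pass 1:
  S→A c: FOLLOW(A) ⊇ FIRST(c) = {c}; new: +{c}
  S→B B A: FOLLOW(B) ⊇ FIRST(B) = {a,b,c}; new: +{a,b,c}
  S→B B A: FOLLOW(A) ⊇ FOLLOW(S) ⊇ {$}; new: +{$}
  FOLLOW[S]={$}  FOLLOW[A]={$,c}  FOLLOW[B]={a,b,c}
pass 2: done
  FOLLOW[S]={$}  FOLLOW[A]={$,c}  FOLLOW[B]={a,b,c}

FOLLOW(A) = ["$", "c"]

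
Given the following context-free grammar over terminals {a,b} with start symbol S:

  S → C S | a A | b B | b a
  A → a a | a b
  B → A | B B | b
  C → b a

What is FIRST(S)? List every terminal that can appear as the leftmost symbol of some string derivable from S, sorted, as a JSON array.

FIRST iteration:
pass 1:
  A via A→a a: +{a}
  B via B→A: +{a}
  B via B→b: +{b}
  C via C→b a: +{b}
  S via S→C S: +{b}
  S via S→a A: +{a}
  S: {a,b}  A: {a}  B: {a,b}  C: {b}
pass 2: (stable)
  S: {a,b}  A: {a}  B: {a,b}  C: {b}

FIRST(S) = ["a", "b"]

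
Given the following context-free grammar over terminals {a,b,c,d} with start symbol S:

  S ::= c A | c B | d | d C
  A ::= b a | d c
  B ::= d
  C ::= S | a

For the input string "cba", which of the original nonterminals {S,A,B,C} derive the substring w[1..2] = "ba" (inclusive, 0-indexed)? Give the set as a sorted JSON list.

Convert to CNF:
  S -> T2 C | T3 A | T3 B | d
  A -> T0 T1 | T2 T3
  B -> d
  C -> T2 C | T3 A | T3 B | a | d
  T0 -> b
  T1 -> a
  T2 -> d
  T3 -> c

Fill CYK table bottom-up (cells [i..j] with 1 ≤ i ≤ j ≤ 2 only):
  [1..1]={T0}  "b"  orig:{}
  [2..2]={C,T1}  "a"  orig:{C}
  [1..2]={A}  "ba"

Original NTs in T[1,2] deriving "ba": ["A"]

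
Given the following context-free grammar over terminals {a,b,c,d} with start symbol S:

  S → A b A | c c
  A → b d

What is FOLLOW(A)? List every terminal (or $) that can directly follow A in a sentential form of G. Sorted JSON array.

FIRST sets, iterate to fixpoint:
round 1:
  A via A→b d: +{b}
  S via S→A b A: +{b}
  S via S→c c: +{c}
  FIRST(S)={b,c}  FIRST(A)={b}
round 2: — fixpoint
  FIRST(S)={b,c}  FIRST(A)={b}

Compute FOLLOW by fixpoint:
initialize: $ ∈ FOLLOW(S)
iter 1:
  S→A b A: FOLLOW(A) ⊇ FIRST(b) = {b}; new: +{b}
  S→A b A: FOLLOW(A) ⊇ FOLLOW(S) ⊇ {$}; new: +{$}
  FOLLOW(S)={$}  FOLLOW(A)={$,b}
iter 2: (stable)
  FOLLOW(S)={$}  FOLLOW(A)={$,b}

FOLLOW(A) = ["$", "b"]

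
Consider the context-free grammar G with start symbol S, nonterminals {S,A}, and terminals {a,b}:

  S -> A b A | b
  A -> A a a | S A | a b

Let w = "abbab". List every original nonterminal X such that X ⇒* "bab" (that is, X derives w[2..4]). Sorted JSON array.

Convert to CNF:
  S -> A X3 | b
  A -> A X2 | S A | T0 T1
  T0 -> a
  T1 -> b
  X2 -> T0 T0
  X3 -> T1 A

CYK fill (cells [i..j] with 2 ≤ i ≤ j ≤ 4 only):
  cell(2,2) b: {S,T1}  orig:{S}
  cell(3,3) a: {T0}  orig:{}
  cell(4,4) b: {S,T1}  orig:{S}
  cell(2,3) ba: ∅
  cell(3,4) ab: {A}
  cell(2,4) bab: {A,X3}  orig:{A}

Original NTs in T[2,4] deriving "bab": ["A"]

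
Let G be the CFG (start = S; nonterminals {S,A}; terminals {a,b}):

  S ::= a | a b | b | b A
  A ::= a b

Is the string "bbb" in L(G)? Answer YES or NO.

Convert to CNF:
  S -> T0 T1 | T1 A | a | b
  A -> T0 T1
  T0 -> a
  T1 -> b

CYK fill:
  [0..0]={S,T1}  "b"  orig:{S}
  [1..1]={S,T1}  "b"  orig:{S}
  [2..2]={S,T1}  "b"  orig:{S}
  [0..1]=∅  "bb"
  [1..2]=∅  "bb"
  [0..2]=∅  "bbb"

S ∉ T[0,2] ⇒ NO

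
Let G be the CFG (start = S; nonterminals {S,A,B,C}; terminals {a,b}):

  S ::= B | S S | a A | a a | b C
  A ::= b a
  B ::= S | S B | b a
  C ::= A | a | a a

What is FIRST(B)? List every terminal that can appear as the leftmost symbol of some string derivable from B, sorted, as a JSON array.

FIRST iteration:
iter 1:
  A via A→b a: +{b}
  B via B→b a: +{b}
  C via C→A: +{b}
  C via C→a: +{a}
  S via S→B: +{b}
  S via S→a A: +{a}
  S: {a,b}  A: {b}  B: {b}  C: {a,b}
iter 2:
  B via B→S: +{a}
  S: {a,b}  A: {b}  B: {a,b}  C: {a,b}
iter 3: done
  S: {a,b}  A: {b}  B: {a,b}  C: {a,b}

FIRST(B) = ["a", "b"]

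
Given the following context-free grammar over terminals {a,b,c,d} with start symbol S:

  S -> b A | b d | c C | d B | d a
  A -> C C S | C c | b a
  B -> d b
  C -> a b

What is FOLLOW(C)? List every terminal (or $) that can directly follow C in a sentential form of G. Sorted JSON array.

FIRST sets, iterate to fixpoint:
[1]
  A via A→b a: +{b}
  B via B→d b: +{d}
  C via C→a b: +{a}
  S via S→b A: +{b}
  S via S→c C: +{c}
  S via S→d B: +{d}
  FIRST[S]={b,c,d}  FIRST[A]={b}  FIRST[B]={d}  FIRST[C]={a}
[2]
  A via A→C C S: +{a}
  FIRST[S]={b,c,d}  FIRST[A]={a,b}  FIRST[B]={d}  FIRST[C]={a}
[3] (no change)
  FIRST[S]={b,c,d}  FIRST[A]={a,b}  FIRST[B]={d}  FIRST[C]={a}

FOLLOW sets:
FOLLOW(S) := {$}
pass 1:
  A→C C S: FOLLOW(C) ⊇ FIRST(C) = {a}; new: +{a}
  A→C C S: FOLLOW(C) ⊇ FIRST(S) = {b,c,d}; new: +{b,c,d}
  S→b A: FOLLOW(A) ⊇ FOLLOW(S) ⊇ {$}; new: +{$}
  S→c C: FOLLOW(C) ⊇ FOLLOW(S) ⊇ {$}; new: +{$}
  S→d B: FOLLOW(B) ⊇ FOLLOW(S) ⊇ {$}; new: +{$}
  S: {$}  A: {$}  B: {$}  C: {$,a,b,c,d}
pass 2: done
  S: {$}  A: {$}  B: {$}  C: {$,a,b,c,d}

FOLLOW(C) = ["$", "a", "b", "c", "d"]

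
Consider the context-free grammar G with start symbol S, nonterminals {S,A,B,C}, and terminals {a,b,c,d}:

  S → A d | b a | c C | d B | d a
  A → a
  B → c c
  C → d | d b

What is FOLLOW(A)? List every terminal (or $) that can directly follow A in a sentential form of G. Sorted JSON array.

Compute FIRST by fixpoint:
pass 1:
  A via A→a: +{a}
  B via B→c c: +{c}
  C via C→d: +{d}
  S via S→A d: +{a}
  S via S→b a: +{b}
  S via S→c C: +{c}
  S via S→d B: +{d}
  FIRST(S)={a,b,c,d}  FIRST(A)={a}  FIRST(B)={c}  FIRST(C)={d}
pass 2: (stable)
  FIRST(S)={a,b,c,d}  FIRST(A)={a}  FIRST(B)={c}  FIRST(C)={d}

FOLLOW sets:
initialize: $ ∈ FOLLOW(S)
iter 1:
  S→A d: FOLLOW(A) ⊇ FIRST(d) = {d}; new: +{d}
  S→c C: FOLLOW(C) ⊇ FOLLOW(S) ⊇ {$}; new: +{$}
  S→d B: FOLLOW(B) ⊇ FOLLOW(S) ⊇ {$}; new: +{$}
  FOLLOW(S)={$}  FOLLOW(A)={d}  FOLLOW(B)={$}  FOLLOW(C)={$}
iter 2: — fixpoint
  FOLLOW(S)={$}  FOLLOW(A)={d}  FOLLOW(B)={$}  FOLLOW(C)={$}

FOLLOW(A) = ["d"]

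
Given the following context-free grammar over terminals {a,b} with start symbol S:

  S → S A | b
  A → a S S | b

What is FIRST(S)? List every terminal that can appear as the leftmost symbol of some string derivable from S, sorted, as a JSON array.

FIRST sets, iterate to fixpoint:
pass 1:
  A via A→a S S: +{a}
  A via A→b: +{b}
  S via S→b: +{b}
  FIRST(S)={b}  FIRST(A)={a,b}
pass 2: — fixpoint
  FIRST(S)={b}  FIRST(A)={a,b}

FIRST(S) = ["b"]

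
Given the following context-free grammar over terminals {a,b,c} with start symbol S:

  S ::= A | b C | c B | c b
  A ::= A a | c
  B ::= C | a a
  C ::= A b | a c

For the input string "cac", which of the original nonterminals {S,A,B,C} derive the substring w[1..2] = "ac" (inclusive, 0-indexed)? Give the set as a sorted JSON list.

Convert to CNF:
  S -> A T0 | T1 C | T2 B | T2 T1 | c
  A -> A T0 | c
  B -> A T1 | T0 T0 | T0 T2
  C -> A T1 | T0 T2
  T0 -> a
  T1 -> b
  T2 -> c

Fill CYK table bottom-up — only the sub-triangle for w[1..2]:
  [1..1]={T0}  "a"  orig:{}
  [2..2]={A,S,T2}  "c"  orig:{A,S}
  [1..2]={B,C}  "ac"

Original NTs in T[1,2] deriving "ac": ["B", "C"]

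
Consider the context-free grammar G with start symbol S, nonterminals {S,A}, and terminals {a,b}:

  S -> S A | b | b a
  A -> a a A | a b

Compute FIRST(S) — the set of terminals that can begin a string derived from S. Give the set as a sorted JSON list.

FIRST iteration:
iter 1:
  A via A→a a A: +{a}
  S via S→b: +{b}
  S: {b}  A: {a}
iter 2: — fixpoint
  S: {b}  A: {a}

FIRST(S) = ["b"]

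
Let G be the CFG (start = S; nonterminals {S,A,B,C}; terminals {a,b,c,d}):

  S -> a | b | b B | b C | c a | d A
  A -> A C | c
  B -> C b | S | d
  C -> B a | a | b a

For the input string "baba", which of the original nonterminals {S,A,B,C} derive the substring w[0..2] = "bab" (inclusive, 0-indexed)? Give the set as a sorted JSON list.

Convert to CNF:
  S -> T0 B | T0 C | T1 T2 | T3 A | a | b
  A -> A C | c
  B -> C T0 | T0 B | T0 C | T1 T2 | T3 A | a | b | d
  C -> B T2 | T0 T2 | a
  T0 -> b
  T1 -> c
  T2 -> a
  T3 -> d

Fill CYK table bottom-up, restricted to cells inside w[0..2]:
  [0..0]={B,S,T0}  "b"  orig:{B,S}
  [1..1]={B,C,S,T2}  "a"  orig:{B,C,S}
  [2..2]={B,S,T0}  "b"  orig:{B,S}
  [0..1]={B,C,S}  "ba"
  [1..2]={B}  "ab"
  [0..2]={B,S}  "bab"

Original NTs in T[0,2] deriving "bab": ["B", "S"]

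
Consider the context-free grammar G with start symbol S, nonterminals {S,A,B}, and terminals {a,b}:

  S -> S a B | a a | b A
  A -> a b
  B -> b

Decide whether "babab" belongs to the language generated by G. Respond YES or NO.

CNF form of G:
  S -> S X2 | T0 T0 | T1 A
  A -> T0 T1
  B -> b
  T0 -> a
  T1 -> b
  X2 -> T0 B

CYK table (by increasing span):
  [0..0]={B,T1}  "b"  orig:{B}
  [1..1]={T0}  "a"  orig:{}
  [2..2]={B,T1}  "b"  orig:{B}
  [3..3]={T0}  "a"  orig:{}
  [4..4]={B,T1}  "b"  orig:{B}
  [0..1]=∅  "ba"
  [1..2]={A,X2}  "ab"  orig:{A}
  [2..3]=∅  "ba"
  [3..4]={A,X2}  "ab"  orig:{A}
  [0..2]={S}  "bab"
  [1..3]=∅  "aba"
  [2..4]={S}  "bab"
  [0..3]=∅  "baba"
  [1..4]=∅  "abab"
  [0..4]={S}  "babab"

S ∈ T[0,4] ⇒ YES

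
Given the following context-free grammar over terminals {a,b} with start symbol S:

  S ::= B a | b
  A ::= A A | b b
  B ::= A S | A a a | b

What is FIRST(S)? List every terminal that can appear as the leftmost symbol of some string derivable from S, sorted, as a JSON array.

Compute FIRST by fixpoint:
round 1:
  A via A→b b: +{b}
  B via B→A S: +{b}
  S via S→B a: +{b}
  S: {b}  A: {b}  B: {b}
round 2: (stable)
  S: {b}  A: {b}  B: {b}

FIRST(S) = ["b"]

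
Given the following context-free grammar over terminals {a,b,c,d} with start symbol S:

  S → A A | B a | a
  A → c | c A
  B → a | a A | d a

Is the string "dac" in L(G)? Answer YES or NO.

Convert to CNF:
  S -> A A | B T1 | a
  A -> T0 A | c
  B -> T1 A | T2 T1 | a
  T0 -> c
  T1 -> a
  T2 -> d

Fill CYK table bottom-up:
  T[0,0] 'd' = {T2}  orig:{}
  T[1,1] 'a' = {B,S,T1}  orig:{B,S}
  T[2,2] 'c' = {A,T0}  orig:{A}
  T[0,1] 'da' = {B}
  T[1,2] 'ac' = {B}
  T[0,2] 'dac' = ∅

S ∉ T[0,2] ⇒ NO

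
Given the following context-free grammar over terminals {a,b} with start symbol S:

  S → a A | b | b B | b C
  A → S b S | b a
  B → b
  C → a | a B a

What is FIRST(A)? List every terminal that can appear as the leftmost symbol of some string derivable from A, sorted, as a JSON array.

Compute FIRST by fixpoint:
iter 1:
  A via A→b a: +{b}
  B via B→b: +{b}
  C via C→a: +{a}
  S via S→a A: +{a}
  S via S→b: +{b}
  FIRST(S)={a,b}  FIRST(A)={b}  FIRST(B)={b}  FIRST(C)={a}
iter 2:
  A via A→S b S: +{a}
  FIRST(S)={a,b}  FIRST(A)={a,b}  FIRST(B)={b}  FIRST(C)={a}
iter 3: (stable)
  FIRST(S)={a,b}  FIRST(A)={a,b}  FIRST(B)={b}  FIRST(C)={a}

FIRST(A) = ["a", "b"]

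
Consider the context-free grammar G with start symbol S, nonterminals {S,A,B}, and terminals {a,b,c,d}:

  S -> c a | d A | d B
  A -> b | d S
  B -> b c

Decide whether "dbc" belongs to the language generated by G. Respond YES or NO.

CNF form of G:
  S -> T0 A | T0 B | T2 T3
  A -> T0 S | b
  B -> T1 T2
  T0 -> d
  T1 -> b
  T2 -> c
  T3 -> a

Fill CYK table bottom-up:
  T[0,0] 'd' = {T0}  orig:{}
  T[1,1] 'b' = {A,T1}  orig:{A}
  T[2,2] 'c' = {T2}  orig:{}
  T[0,1] 'db' = {S}
  T[1,2] 'bc' = {B}
  T[0,2] 'dbc' = {S}

S ∈ T[0,2] ⇒ YES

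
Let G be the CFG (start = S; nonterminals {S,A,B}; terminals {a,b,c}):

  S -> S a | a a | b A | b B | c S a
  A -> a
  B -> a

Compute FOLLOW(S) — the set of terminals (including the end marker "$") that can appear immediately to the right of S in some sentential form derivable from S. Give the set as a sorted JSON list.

FIRST iteration:
iter 1:
  A via A→a: +{a}
  B via B→a: +{a}
  S via S→a a: +{a}
  S via S→b A: +{b}
  S via S→c S a: +{c}
  FIRST[S]={a,b,c}  FIRST[A]={a}  FIRST[B]={a}
iter 2: (no change)
  FIRST[S]={a,b,c}  FIRST[A]={a}  FIRST[B]={a}

FOLLOW sets:
seed FOLLOW(S) with $
round 1:
  S→S a: FOLLOW(S) ⊇ FIRST(a) = {a}; new: +{a}
  S→b A: FOLLOW(A) ⊇ FOLLOW(S) ⊇ {$,a}; new: +{$,a}
  S→b B: FOLLOW(B) ⊇ FOLLOW(S) ⊇ {$,a}; new: +{$,a}
  S: {$,a}  A: {$,a}  B: {$,a}
round 2: (stable)
  S: {$,a}  A: {$,a}  B: {$,a}

FOLLOW(S) = ["$", "a"]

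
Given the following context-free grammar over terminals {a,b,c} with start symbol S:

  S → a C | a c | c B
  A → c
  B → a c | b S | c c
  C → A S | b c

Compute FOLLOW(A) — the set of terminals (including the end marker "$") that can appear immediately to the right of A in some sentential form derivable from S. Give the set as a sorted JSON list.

FIRST sets, iterate to fixpoint:
pass 1:
  A via A→c: +{c}
  B via B→a c: +{a}
  B via B→b S: +{b}
  B via B→c c: +{c}
  C via C→A S: +{c}
  C via C→b c: +{b}
  S via S→a C: +{a}
  S via S→c B: +{c}
  S: {a,c}  A: {c}  B: {a,b,c}  C: {b,c}
pass 2: (stable)
  S: {a,c}  A: {c}  B: {a,b,c}  C: {b,c}

FOLLOW sets:
initialize: $ ∈ FOLLOW(S)
[1]
  C→A S: FOLLOW(A) ⊇ FIRST(S) = {a,c}; new: +{a,c}
  S→a C: FOLLOW(C) ⊇ FOLLOW(S) ⊇ {$}; new: +{$}
  S→c B: FOLLOW(B) ⊇ FOLLOW(S) ⊇ {$}; new: +{$}
  FOLLOW[S]={$}  FOLLOW[A]={a,c}  FOLLOW[B]={$}  FOLLOW[C]={$}
[2] (stable)
  FOLLOW[S]={$}  FOLLOW[A]={a,c}  FOLLOW[B]={$}  FOLLOW[C]={$}

FOLLOW(A) = ["a", "c"]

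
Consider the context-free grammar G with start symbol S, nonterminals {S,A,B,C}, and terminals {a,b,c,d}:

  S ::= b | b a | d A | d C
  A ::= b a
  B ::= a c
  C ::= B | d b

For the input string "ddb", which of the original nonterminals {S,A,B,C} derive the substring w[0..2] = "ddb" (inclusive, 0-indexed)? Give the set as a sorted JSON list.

Convert to CNF:
  S -> T0 T1 | T3 A | T3 C | b
  A -> T0 T1
  B -> T1 T2
  C -> T1 T2 | T3 T0
  T0 -> b
  T1 -> a
  T2 -> c
  T3 -> d

CYK table (by increasing span), restricted to cells inside w[0..2]:
  cell(0,0) d: {T3}  orig:{}
  cell(1,1) d: {T3}  orig:{}
  cell(2,2) b: {S,T0}  orig:{S}
  cell(0,1) dd: ∅
  cell(1,2) db: {C}
  cell(0,2) ddb: {S}

Original NTs in T[0,2] deriving "ddb": ["S"]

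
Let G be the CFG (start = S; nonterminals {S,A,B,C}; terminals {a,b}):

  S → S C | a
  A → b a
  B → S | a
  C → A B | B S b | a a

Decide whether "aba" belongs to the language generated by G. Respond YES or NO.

Convert to CNF:
  S -> S C | a
  A -> T0 T1
  B -> S C | a
  C -> A B | B X2 | T1 T1
  T0 -> b
  T1 -> a
  X2 -> S T0

CYK table (by increasing span):
  T[0,0] 'a' = {B,S,T1}  orig:{B,S}
  T[1,1] 'b' = {T0}  orig:{}
  T[2,2] 'a' = {B,S,T1}  orig:{B,S}
  T[0,1] 'ab' = {X2}  orig:{}
  T[1,2] 'ba' = {A}
  T[0,2] 'aba' = ∅

S ∉ T[0,2] ⇒ NO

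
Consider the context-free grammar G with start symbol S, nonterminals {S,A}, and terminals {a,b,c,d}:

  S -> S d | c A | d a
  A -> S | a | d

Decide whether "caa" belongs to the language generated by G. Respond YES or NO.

Convert to CNF:
  S -> S T0 | T0 T2 | T1 A
  A -> S T0 | T0 T2 | T1 A | a | d
  T0 -> d
  T1 -> c
  T2 -> a

CYK fill:
  cell(0,0) c: {T1}  orig:{}
  cell(1,1) a: {A,T2}  orig:{A}
  cell(2,2) a: {A,T2}  orig:{A}
  cell(0,1) ca: {A,S}
  cell(1,2) aa: ∅
  cell(0,2) caa: ∅

S ∉ T[0,2] ⇒ NO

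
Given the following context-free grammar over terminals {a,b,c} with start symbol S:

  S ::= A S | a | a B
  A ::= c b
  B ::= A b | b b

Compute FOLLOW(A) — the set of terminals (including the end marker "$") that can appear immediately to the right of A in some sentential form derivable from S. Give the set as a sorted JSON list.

Compute FIRST by fixpoint:
round 1:
  A via A→c b: +{c}
  B via B→A b: +{c}
  B via B→b b: +{b}
  S via S→A S: +{c}
  S via S→a: +{a}
  FIRST(S)={a,c}  FIRST(A)={c}  FIRST(B)={b,c}
round 2: done
  FIRST(S)={a,c}  FIRST(A)={c}  FIRST(B)={b,c}

Compute FOLLOW by fixpoint:
seed FOLLOW(S) with $
iter 1:
  B→A b: FOLLOW(A) ⊇ FIRST(b) = {b}; new: +{b}
  S→A S: FOLLOW(A) ⊇ FIRST(S) = {a,c}; new: +{a,c}
  S→a B: FOLLOW(B) ⊇ FOLLOW(S) ⊇ {$}; new: +{$}
  S: {$}  A: {a,b,c}  B: {$}
iter 2: (no change)
  S: {$}  A: {a,b,c}  B: {$}

FOLLOW(A) = ["a", "b", "c"]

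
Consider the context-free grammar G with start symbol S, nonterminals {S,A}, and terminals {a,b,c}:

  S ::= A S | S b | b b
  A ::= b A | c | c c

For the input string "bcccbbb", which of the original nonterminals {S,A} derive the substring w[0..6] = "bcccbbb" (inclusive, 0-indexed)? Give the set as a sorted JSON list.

CNF form of G:
  S -> A S | S T0 | T0 T0
  A -> T0 A | T1 T1 | c
  T0 -> b
  T1 -> c

CYK fill, restricted to cells inside w[0..6]:
  cell(0,0) b: {T0}  orig:{}
  cell(1,1) c: {A,T1}  orig:{A}
  cell(2,2) c: {A,T1}  orig:{A}
  cell(3,3) c: {A,T1}  orig:{A}
  cell(4,4) b: {T0}  orig:{}
  cell(5,5) b: {T0}  orig:{}
  cell(6,6) b: {T0}  orig:{}
  cell(0,1) bc: {A}
  cell(1,2) cc: {A}
  cell(2,3) cc: {A}
  cell(3,4) cb: ∅
  cell(4,5) bb: {S}
  cell(5,6) bb: {S}
  cell(0,2) bcc: {A}
  cell(1,3) ccc: ∅
  cell(2,4) ccb: ∅
  cell(3,5) cbb: {S}
  cell(4,6) bbb: {S}
  cell(0,3) bccc: ∅
  cell(1,4) cccb: ∅
  cell(2,5) ccbb: {S}
  cell(3,6) cbbb: {S}
  cell(0,4) bcccb: ∅
  cell(1,5) cccbb: {S}
  cell(2,6) ccbbb: {S}
  cell(0,5) bcccbb: {S}
  cell(1,6) cccbbb: {S}
  cell(0,6) bcccbbb: {S}

Original NTs in T[0,6] deriving "bcccbbb": ["S"]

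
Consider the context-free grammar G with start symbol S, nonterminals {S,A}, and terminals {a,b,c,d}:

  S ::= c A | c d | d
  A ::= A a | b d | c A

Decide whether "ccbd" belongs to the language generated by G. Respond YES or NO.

CNF form of G:
  S -> T3 A | T3 T2 | d
  A -> A T0 | T1 T2 | T3 A
  T0 -> a
  T1 -> b
  T2 -> d
  T3 -> c

Fill CYK table bottom-up:
  [0..0]={T3}  "c"  orig:{}
  [1..1]={T3}  "c"  orig:{}
  [2..2]={T1}  "b"  orig:{}
  [3..3]={S,T2}  "d"  orig:{S}
  [0..1]=∅  "cc"
  [1..2]=∅  "cb"
  [2..3]={A}  "bd"
  [0..2]=∅  "ccb"
  [1..3]={A,S}  "cbd"
  [0..3]={A,S}  "ccbd"

S ∈ T[0,3] ⇒ YES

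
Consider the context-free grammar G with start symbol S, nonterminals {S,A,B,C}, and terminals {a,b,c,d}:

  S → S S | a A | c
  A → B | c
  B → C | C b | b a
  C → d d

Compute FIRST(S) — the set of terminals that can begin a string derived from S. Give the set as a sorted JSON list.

FIRST iteration:
iter 1:
  A via A→c: +{c}
  B via B→b a: +{b}
  C via C→d d: +{d}
  S via S→a A: +{a}
  S via S→c: +{c}
  S: {a,c}  A: {c}  B: {b}  C: {d}
iter 2:
  A via A→B: +{b}
  B via B→C: +{d}
  S: {a,c}  A: {b,c}  B: {b,d}  C: {d}
iter 3:
  A via A→B: +{d}
  S: {a,c}  A: {b,c,d}  B: {b,d}  C: {d}
iter 4: done
  S: {a,c}  A: {b,c,d}  B: {b,d}  C: {d}

FIRST(S) = ["a", "c"]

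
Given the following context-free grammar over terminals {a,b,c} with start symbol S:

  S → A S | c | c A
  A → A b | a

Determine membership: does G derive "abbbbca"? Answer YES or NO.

CNF form of G:
  S -> A S | T1 A | c
  A -> A T0 | a
  T0 -> b
  T1 -> c

CYK fill:
  T[0,0] 'a' = {A}
  T[1,1] 'b' = {T0}  orig:{}
  T[2,2] 'b' = {T0}  orig:{}
  T[3,3] 'b' = {T0}  orig:{}
  T[4,4] 'b' = {T0}  orig:{}
  T[5,5] 'c' = {S,T1}  orig:{S}
  T[6,6] 'a' = {A}
  T[0,1] 'ab' = {A}
  T[1,2] 'bb' = ∅
  T[2,3] 'bb' = ∅
  T[3,4] 'bb' = ∅
  T[4,5] 'bc' = ∅
  T[5,6] 'ca' = {S}
  T[0,2] 'abb' = {A}
  T[1,3] 'bbb' = ∅
  T[2,4] 'bbb' = ∅
  T[3,5] 'bbc' = ∅
  T[4,6] 'bca' = ∅
  T[0,3] 'abbb' = {A}
  T[1,4] 'bbbb' = ∅
  T[2,5] 'bbbc' = ∅
  T[3,6] 'bbca' = ∅
  T[0,4] 'abbbb' = {A}
  T[1,5] 'bbbbc' = ∅
  T[2,6] 'bbbca' = ∅
  T[0,5] 'abbbbc' = {S}
  T[1,6] 'bbbbca' = ∅
  T[0,6] 'abbbbca' = {S}

S ∈ T[0,6] ⇒ YES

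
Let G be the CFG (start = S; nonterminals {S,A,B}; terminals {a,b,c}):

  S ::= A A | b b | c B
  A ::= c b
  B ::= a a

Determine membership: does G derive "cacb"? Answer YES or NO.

Convert to CNF:
  S -> A A | T0 B | T1 T1
  A -> T0 T1
  B -> T2 T2
  T0 -> c
  T1 -> b
  T2 -> a

CYK fill:
  T[0,0] 'c' = {T0}  orig:{}
  T[1,1] 'a' = {T2}  orig:{}
  T[2,2] 'c' = {T0}  orig:{}
  T[3,3] 'b' = {T1}  orig:{}
  T[0,1] 'ca' = ∅
  T[1,2] 'ac' = ∅
  T[2,3] 'cb' = {A}
  T[0,2] 'cac' = ∅
  T[1,3] 'acb' = ∅
  T[0,3] 'cacb' = ∅

S ∉ T[0,3] ⇒ NO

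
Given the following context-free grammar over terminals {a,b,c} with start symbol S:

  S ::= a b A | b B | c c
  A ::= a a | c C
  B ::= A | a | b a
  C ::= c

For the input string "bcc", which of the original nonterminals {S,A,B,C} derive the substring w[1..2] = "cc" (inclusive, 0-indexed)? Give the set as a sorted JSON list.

Convert to CNF:
  S -> T0 X3 | T1 T1 | T2 B
  A -> T0 T0 | T1 C
  B -> T0 T0 | T1 C | T2 T0 | a
  C -> c
  T0 -> a
  T1 -> c
  T2 -> b
  X3 -> T2 A

CYK table (by increasing span), restricted to cells inside w[1..2]:
  cell(1,1) c: {C,T1}  orig:{C}
  cell(2,2) c: {C,T1}  orig:{C}
  cell(1,2) cc: {A,B,S}

Original NTs in T[1,2] deriving "cc": ["A", "B", "S"]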